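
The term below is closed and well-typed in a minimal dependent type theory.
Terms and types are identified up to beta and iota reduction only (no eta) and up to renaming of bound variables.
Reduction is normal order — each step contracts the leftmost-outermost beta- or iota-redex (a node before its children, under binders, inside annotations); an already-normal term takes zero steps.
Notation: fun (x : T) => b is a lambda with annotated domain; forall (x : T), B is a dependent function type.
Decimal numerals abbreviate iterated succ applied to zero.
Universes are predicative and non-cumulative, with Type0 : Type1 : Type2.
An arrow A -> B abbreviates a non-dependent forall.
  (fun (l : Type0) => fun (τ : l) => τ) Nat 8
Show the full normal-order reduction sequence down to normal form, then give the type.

normal-order reduction:
  (fun (l : Type0) => fun (τ : l) => τ) Nat 8
  ~> (fun (l : Nat) => l) 8
  ~> 8
type:
  Nat


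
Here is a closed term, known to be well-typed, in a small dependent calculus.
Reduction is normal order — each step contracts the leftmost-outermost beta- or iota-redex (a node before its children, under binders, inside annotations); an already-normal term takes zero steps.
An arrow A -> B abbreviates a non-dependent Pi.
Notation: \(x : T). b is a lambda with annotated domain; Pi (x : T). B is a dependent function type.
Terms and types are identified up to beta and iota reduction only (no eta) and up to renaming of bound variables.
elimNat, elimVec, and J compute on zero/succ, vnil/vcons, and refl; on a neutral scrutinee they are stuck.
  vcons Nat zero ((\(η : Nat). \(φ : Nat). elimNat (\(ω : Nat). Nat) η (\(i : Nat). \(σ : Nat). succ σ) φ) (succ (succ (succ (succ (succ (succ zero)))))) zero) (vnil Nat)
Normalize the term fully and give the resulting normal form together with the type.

reduced normal form:
  vcons Nat zero (succ (succ (succ (succ (succ (succ zero)))))) (vnil Nat)
inferred type:
  Vec Nat (succ zero)


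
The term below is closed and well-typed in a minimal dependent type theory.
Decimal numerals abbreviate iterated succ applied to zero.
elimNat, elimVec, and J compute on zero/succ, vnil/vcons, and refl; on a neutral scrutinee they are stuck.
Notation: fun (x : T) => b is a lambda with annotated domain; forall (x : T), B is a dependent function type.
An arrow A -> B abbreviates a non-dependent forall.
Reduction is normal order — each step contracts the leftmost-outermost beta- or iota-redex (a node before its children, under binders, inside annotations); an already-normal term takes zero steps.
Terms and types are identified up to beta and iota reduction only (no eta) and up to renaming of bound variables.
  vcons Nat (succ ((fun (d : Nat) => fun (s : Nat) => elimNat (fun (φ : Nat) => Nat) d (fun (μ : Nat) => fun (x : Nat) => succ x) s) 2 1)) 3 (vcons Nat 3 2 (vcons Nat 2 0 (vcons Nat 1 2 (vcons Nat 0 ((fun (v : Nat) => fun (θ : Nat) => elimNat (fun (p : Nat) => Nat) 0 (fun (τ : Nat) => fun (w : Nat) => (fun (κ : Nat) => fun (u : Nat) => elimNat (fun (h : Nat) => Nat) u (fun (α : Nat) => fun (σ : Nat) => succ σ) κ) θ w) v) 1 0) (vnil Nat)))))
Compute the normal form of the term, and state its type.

normal form:
  vcons Nat 4 3 (vcons Nat 3 2 (vcons Nat 2 0 (vcons Nat 1 2 (vcons Nat 0 0 (vnil Nat)))))
inferred type:
  Vec Nat 5
observation: normalization takes exactly 15 steps under the normal-order strategy.


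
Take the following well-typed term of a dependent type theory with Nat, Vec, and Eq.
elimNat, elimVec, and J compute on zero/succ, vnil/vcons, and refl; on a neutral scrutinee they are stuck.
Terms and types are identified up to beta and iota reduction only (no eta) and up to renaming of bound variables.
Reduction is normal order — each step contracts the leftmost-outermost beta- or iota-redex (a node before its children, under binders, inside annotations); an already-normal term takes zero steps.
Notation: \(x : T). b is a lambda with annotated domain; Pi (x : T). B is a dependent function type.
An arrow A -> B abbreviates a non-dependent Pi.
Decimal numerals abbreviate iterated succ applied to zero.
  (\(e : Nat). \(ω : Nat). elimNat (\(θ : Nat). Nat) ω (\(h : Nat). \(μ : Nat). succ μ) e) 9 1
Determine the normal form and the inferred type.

reduced normal form:
  10
the term's type:
  Nat
observation: the leftmost-outermost redex is a beta-redex, and normalization takes 30 steps.


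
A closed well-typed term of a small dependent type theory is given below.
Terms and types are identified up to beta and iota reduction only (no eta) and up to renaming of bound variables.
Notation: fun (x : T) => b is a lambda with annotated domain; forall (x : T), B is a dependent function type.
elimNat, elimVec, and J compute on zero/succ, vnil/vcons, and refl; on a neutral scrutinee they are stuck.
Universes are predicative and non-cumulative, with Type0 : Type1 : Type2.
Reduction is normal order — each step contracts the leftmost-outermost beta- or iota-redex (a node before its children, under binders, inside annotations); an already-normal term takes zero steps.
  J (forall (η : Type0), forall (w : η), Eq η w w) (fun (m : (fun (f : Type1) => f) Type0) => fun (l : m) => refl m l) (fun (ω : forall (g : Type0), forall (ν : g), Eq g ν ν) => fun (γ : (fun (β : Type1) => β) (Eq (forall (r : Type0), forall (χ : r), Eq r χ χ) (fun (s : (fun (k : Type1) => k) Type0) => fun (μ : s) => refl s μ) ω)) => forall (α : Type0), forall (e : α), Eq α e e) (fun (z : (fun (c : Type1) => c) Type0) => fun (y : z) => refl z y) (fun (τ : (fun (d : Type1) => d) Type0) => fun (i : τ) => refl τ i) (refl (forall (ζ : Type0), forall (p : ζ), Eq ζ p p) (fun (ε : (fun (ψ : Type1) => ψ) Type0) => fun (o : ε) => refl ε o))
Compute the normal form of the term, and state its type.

normal form:
  fun (η : Type0) => fun (w : η) => refl η w
type:
  forall (η : Type0), forall (w : η), Eq η w w
observation: the term reaches its normal form after 2 normal-order steps.


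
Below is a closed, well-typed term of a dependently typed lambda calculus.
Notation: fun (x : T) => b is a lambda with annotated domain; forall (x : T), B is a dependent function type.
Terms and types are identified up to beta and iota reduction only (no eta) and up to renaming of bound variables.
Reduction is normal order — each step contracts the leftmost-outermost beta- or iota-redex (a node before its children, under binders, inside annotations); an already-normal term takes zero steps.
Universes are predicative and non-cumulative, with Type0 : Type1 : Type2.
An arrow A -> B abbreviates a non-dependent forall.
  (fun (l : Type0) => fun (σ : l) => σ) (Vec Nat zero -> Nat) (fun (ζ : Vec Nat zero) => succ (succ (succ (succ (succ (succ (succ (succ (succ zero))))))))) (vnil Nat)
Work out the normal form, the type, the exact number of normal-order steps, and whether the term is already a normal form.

resulting normal form:
  succ (succ (succ (succ (succ (succ (succ (succ (succ zero))))))))
inferred type:
  Nat
normal-order step count: 3
already normal: no
first redex: a beta-redex


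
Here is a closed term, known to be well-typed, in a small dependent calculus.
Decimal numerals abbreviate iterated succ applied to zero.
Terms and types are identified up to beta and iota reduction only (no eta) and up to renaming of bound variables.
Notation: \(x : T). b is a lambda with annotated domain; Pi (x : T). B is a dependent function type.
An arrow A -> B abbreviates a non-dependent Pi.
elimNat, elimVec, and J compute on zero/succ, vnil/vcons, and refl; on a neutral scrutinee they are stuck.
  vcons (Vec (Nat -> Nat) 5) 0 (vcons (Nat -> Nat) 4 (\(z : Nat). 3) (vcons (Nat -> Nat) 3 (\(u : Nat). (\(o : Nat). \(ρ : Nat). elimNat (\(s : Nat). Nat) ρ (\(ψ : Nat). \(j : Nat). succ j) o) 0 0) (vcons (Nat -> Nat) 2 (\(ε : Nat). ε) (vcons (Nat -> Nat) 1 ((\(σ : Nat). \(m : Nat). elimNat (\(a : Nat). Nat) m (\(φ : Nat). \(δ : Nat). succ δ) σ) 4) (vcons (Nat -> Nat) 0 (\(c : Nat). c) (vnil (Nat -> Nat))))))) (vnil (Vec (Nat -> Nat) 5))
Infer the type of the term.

the term's type:
  Vec (Vec (Nat -> Nat) 5) 1


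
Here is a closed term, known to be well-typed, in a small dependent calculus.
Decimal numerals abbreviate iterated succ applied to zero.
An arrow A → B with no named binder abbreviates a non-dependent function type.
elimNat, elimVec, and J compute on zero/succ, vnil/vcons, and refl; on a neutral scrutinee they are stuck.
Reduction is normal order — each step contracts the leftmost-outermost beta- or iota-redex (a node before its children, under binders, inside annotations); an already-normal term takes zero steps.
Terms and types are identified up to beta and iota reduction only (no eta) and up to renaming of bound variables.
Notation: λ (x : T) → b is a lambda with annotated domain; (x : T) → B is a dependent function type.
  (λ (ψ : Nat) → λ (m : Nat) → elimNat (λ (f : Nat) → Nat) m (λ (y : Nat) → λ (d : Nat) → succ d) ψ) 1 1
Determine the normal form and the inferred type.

reduced normal form:
  2
the term's type:
  Nat


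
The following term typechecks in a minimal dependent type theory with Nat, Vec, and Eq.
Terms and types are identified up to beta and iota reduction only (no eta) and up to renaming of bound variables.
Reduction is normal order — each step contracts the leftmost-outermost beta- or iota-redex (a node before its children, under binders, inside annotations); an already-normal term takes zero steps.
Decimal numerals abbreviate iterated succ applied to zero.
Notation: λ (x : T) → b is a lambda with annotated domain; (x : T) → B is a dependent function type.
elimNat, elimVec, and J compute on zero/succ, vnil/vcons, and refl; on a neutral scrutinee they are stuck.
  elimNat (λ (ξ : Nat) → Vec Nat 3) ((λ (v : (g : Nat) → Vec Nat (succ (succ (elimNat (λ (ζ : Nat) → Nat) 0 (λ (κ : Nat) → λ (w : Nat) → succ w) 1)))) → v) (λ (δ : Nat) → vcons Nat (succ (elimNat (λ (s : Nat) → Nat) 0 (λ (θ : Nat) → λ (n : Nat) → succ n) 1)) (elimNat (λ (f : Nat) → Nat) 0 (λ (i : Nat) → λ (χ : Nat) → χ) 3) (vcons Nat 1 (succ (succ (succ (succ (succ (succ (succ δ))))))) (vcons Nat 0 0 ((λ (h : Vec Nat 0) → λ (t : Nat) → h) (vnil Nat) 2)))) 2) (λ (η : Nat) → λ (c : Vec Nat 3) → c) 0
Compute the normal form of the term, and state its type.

reduced normal form:
  vcons Nat 2 0 (vcons Nat 1 9 (vcons Nat 0 0 (vnil Nat)))
the term's type:
  Vec Nat 3


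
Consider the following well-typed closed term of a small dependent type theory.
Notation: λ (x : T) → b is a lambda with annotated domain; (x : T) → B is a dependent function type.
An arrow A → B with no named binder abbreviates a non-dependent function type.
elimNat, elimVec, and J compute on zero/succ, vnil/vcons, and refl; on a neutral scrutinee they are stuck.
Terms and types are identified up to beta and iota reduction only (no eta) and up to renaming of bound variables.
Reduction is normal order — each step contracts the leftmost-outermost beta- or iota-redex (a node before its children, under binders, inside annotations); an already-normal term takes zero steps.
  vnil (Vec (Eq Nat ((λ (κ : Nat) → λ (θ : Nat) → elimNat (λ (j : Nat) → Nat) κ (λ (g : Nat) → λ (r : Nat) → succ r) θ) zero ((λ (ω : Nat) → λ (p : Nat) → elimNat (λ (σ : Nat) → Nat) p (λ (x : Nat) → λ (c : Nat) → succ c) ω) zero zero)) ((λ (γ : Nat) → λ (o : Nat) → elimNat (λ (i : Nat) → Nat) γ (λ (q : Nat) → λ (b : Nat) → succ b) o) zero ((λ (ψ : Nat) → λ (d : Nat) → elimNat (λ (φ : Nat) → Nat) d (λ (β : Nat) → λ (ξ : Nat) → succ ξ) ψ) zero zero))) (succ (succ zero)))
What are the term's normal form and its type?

normal form:
  vnil (Vec (Eq Nat zero zero) (succ (succ zero)))
type:
  Vec (Vec (Eq Nat zero zero) (succ (succ zero))) zero
observation: the leftmost-outermost redex is a beta-redex, and normalization takes 12 steps.


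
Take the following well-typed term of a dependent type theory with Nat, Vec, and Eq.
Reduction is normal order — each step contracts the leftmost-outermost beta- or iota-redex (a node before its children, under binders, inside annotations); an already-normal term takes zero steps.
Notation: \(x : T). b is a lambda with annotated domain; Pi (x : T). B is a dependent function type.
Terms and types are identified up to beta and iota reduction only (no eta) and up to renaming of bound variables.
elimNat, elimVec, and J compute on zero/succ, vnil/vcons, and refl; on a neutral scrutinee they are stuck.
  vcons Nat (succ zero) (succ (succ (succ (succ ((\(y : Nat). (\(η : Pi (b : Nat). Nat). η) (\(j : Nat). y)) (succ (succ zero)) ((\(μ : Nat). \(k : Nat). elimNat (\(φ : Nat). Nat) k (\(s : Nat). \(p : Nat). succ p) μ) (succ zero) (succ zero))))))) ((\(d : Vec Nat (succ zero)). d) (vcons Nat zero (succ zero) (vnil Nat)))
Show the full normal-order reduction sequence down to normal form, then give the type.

normal-order reduction sequence:
  vcons Nat (succ zero) (succ (succ (succ (succ ((\(y : Nat). (\(η : Pi (b : Nat). Nat). η) (\(j : Nat). y)) (succ (succ zero)) ((\(μ : Nat). \(k : Nat). elimNat (\(φ : Nat). Nat) k (\(s : Nat). \(p : Nat). succ p) μ) (succ zero) (succ zero))))))) ((\(d : Vec Nat (succ zero)). d) (vcons Nat zero (succ zero) (vnil Nat)))
  ~> vcons Nat (succ zero) (succ (succ (succ (succ ((\(y : Pi (η : Nat). Nat). y) (\(b : Nat). succ (succ zero)) ((\(j : Nat). \(μ : Nat). elimNat (\(k : Nat). Nat) μ (\(φ : Nat). \(s : Nat). succ s) j) (succ zero) (succ zero))))))) ((\(p : Vec Nat (succ zero)). p) (vcons Nat zero (succ zero) (vnil Nat)))
  ~> vcons Nat (succ zero) (succ (succ (succ (succ ((\(y : Nat). succ (succ zero)) ((\(η : Nat). \(b : Nat). elimNat (\(j : Nat). Nat) b (\(μ : Nat). \(k : Nat). succ k) η) (succ zero) (succ zero))))))) ((\(φ : Vec Nat (succ zero)). φ) (vcons Nat zero (succ zero) (vnil Nat)))
  ~> vcons Nat (succ zero) (succ (succ (succ (succ (succ (succ zero)))))) ((\(y : Vec Nat (succ zero)). y) (vcons Nat zero (succ zero) (vnil Nat)))
  ~> vcons Nat (succ zero) (succ (succ (succ (succ (succ (succ zero)))))) (vcons Nat zero (succ zero) (vnil Nat))
inferred type:
  Vec Nat (succ (succ zero))


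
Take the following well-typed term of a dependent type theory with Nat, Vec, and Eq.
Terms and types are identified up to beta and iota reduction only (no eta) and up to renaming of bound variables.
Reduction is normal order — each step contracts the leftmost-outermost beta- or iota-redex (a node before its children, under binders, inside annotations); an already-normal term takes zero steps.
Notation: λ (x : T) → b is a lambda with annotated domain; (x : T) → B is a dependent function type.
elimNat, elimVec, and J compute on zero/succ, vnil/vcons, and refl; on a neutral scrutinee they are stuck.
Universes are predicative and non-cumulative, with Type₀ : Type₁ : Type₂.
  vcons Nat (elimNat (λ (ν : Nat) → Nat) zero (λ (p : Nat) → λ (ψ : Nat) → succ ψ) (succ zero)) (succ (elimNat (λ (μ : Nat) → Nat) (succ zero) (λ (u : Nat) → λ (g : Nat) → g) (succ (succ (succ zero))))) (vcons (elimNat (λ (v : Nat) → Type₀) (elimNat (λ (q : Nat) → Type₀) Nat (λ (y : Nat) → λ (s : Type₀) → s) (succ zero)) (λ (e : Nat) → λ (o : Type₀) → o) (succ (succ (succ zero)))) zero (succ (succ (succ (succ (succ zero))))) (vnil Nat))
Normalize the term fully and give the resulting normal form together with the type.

reduced normal form:
  vcons Nat (succ zero) (succ (succ zero)) (vcons Nat zero (succ (succ (succ (succ (succ zero))))) (vnil Nat))
inferred type:
  Vec Nat (succ (succ zero))
observation: reduction starts at an elimNat iota-redex, and 28 normal-order steps reach the normal form.


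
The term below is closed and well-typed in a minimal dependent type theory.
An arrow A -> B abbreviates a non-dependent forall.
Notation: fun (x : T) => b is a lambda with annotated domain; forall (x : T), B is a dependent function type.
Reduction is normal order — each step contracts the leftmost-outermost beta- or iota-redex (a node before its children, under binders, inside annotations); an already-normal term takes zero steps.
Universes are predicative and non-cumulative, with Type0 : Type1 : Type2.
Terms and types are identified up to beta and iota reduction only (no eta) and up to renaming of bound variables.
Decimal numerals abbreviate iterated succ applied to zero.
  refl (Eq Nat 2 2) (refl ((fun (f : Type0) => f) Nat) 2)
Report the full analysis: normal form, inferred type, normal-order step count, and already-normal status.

normal form:
  refl (Eq Nat 2 2) (refl Nat 2)
type:
  Eq (Eq Nat 2 2) (refl Nat 2) (refl Nat 2)
normal-order step count: 1
already normal: no
first contracted redex: a beta-redex


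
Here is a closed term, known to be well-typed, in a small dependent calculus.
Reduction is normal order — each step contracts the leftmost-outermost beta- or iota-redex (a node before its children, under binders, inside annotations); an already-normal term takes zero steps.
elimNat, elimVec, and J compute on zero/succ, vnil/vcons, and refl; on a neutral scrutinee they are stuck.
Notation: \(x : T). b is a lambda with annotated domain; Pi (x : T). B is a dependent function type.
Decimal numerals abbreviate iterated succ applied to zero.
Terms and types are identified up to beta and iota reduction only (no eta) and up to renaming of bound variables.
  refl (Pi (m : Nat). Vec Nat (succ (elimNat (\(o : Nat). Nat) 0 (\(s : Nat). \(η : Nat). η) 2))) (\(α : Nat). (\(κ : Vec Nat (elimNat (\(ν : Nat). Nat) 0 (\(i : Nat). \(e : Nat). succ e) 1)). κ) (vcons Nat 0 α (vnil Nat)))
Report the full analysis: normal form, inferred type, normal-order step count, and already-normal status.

resulting normal form:
  refl (Pi (m : Nat). Vec Nat 1) (\(o : Nat). vcons Nat 0 o (vnil Nat))
inferred type:
  Eq (Pi (m : Nat). Vec Nat 1) (\(o : Nat). vcons Nat 0 o (vnil Nat)) (\(s : Nat). vcons Nat 0 s (vnil Nat))
normal-order step count: 8
already normal: no
first contracted redex: an elimNat iota-redex


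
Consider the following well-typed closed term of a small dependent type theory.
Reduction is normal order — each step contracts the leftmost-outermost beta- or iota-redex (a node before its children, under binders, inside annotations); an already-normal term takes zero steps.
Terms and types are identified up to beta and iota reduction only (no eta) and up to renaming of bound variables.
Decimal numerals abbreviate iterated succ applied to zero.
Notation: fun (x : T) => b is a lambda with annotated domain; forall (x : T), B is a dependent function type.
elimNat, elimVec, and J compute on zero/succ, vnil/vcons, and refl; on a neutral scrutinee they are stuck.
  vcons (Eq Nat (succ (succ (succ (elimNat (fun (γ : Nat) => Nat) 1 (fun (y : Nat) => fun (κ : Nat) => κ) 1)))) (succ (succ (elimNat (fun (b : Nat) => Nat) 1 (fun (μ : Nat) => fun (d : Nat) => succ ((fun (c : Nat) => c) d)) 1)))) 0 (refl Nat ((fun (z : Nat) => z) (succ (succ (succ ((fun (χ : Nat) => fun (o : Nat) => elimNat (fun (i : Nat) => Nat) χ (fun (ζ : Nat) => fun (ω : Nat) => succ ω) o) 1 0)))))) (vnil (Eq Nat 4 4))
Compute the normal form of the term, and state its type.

normal form:
  vcons (Eq Nat 4 4) 0 (refl Nat 4) (vnil (Eq Nat 4 4))
inferred type:
  Vec (Eq Nat 4 4) 1


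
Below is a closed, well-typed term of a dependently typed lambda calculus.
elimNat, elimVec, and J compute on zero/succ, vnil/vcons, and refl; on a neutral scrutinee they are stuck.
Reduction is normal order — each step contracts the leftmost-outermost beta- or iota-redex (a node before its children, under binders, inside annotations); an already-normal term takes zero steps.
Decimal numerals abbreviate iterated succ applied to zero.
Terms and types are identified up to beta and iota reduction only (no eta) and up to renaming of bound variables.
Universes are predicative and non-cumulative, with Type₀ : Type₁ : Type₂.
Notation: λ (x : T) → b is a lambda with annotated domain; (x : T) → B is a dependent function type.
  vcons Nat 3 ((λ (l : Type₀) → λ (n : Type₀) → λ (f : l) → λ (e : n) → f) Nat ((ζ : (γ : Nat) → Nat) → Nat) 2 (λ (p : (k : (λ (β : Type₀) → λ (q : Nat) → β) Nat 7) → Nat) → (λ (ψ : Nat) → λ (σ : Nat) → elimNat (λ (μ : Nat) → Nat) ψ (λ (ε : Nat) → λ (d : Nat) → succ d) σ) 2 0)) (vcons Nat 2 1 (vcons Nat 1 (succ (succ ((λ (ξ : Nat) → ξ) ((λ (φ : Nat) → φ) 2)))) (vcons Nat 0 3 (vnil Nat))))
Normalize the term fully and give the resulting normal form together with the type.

resulting normal form:
  vcons Nat 3 2 (vcons Nat 2 1 (vcons Nat 1 4 (vcons Nat 0 3 (vnil Nat))))
type:
  Vec Nat 4
observation: 6 normal-order steps separate the term from its normal form.


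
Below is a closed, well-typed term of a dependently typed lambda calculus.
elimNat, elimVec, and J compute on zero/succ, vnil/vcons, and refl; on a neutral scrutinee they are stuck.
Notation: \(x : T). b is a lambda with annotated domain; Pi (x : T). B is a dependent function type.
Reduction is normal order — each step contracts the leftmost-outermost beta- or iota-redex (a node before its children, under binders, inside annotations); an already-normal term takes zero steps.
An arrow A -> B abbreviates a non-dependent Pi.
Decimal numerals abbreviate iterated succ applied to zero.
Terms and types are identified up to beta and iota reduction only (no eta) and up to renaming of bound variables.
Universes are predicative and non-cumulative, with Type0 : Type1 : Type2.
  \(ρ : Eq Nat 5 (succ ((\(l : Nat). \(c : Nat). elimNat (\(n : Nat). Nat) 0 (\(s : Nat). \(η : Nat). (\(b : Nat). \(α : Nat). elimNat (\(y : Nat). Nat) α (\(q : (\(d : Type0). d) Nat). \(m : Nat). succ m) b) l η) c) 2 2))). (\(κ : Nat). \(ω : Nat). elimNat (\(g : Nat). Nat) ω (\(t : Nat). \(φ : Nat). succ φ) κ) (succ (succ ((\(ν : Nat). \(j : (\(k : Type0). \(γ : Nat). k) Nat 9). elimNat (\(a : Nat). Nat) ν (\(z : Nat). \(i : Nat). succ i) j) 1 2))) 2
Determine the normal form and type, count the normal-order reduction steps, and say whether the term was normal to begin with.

reduced normal form:
  \(ρ : Eq Nat 5 5). 7
type:
  Eq Nat 5 5 -> Nat
steps to reach normal form (normal order): 54
started in normal form: no
first contracted redex: a beta-redex


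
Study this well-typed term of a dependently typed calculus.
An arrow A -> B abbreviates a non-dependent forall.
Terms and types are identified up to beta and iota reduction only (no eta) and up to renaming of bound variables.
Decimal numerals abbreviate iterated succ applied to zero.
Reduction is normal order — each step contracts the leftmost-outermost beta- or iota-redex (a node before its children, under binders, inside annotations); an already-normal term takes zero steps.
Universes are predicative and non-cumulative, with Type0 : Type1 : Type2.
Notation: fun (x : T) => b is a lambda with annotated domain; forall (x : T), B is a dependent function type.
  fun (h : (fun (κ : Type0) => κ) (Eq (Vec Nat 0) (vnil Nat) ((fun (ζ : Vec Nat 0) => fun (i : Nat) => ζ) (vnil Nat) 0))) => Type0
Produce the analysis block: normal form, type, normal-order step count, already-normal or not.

reduced normal form:
  fun (h : Eq (Vec Nat 0) (vnil Nat) (vnil Nat)) => Type0
the term's type:
  Eq (Vec Nat 0) (vnil Nat) (vnil Nat) -> Type1
reduction steps (normal order): 3
already normal: no
first contracted redex: a beta-redex


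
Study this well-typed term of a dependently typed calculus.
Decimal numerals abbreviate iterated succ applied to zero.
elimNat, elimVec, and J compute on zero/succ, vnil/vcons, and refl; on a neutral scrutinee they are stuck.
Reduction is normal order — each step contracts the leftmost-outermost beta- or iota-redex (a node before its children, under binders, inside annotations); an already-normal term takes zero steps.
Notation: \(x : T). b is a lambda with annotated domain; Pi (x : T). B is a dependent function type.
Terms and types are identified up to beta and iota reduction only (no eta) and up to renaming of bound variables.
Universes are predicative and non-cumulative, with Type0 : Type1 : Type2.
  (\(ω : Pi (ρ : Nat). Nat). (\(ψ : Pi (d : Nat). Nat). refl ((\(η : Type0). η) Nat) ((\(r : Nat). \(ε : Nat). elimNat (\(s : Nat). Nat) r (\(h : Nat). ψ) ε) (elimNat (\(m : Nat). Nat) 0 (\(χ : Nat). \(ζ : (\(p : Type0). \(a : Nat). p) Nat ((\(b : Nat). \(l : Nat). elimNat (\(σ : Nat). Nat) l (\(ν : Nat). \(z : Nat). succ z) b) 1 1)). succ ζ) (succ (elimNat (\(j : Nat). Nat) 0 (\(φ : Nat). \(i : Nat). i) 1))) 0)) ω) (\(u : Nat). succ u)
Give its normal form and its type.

resulting normal form:
  refl Nat 1
the term's type:
  Eq Nat 1 1
observation: the first redex contracted is a beta-redex; the normal form is reached in 16 normal-order steps.


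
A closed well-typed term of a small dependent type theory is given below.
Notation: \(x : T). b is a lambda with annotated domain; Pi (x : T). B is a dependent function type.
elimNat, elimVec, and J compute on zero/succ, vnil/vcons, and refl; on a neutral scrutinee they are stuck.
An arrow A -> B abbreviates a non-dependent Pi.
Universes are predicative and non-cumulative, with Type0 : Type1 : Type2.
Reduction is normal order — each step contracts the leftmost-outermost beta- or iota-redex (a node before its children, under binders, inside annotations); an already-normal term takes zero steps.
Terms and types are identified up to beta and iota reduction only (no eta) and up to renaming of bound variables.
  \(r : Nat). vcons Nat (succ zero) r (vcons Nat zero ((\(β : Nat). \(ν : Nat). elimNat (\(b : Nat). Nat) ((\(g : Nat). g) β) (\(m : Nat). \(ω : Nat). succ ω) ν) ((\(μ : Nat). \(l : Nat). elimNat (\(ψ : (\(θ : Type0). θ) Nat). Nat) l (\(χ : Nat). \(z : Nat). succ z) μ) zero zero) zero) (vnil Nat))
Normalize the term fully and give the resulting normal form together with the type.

normal form:
  \(r : Nat). vcons Nat (succ zero) r (vcons Nat zero zero (vnil Nat))
the term's type:
  Nat -> Vec Nat (succ (succ zero))
observation: normalization takes exactly 7 steps under the normal-order strategy.


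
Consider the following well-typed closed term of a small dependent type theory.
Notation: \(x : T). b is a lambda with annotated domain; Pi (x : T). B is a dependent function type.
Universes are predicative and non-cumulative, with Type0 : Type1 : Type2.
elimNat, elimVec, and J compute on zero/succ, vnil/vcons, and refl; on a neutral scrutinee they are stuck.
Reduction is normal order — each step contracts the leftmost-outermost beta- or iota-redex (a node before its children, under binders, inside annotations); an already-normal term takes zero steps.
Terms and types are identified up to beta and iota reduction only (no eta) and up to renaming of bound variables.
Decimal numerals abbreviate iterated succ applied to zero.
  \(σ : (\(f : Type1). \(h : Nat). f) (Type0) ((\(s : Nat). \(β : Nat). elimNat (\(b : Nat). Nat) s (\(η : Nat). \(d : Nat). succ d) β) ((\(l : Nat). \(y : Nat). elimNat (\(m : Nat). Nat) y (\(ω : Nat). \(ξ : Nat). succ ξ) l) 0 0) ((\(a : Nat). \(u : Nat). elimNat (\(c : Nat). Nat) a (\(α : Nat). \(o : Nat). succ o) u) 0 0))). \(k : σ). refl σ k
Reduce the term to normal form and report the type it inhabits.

reduced normal form:
  \(σ : Type0). \(f : σ). refl σ f
the term's type:
  Pi (σ : Type0). Pi (f : σ). Eq σ f f
observation: 2 normal-order steps normalize the term, beginning with a beta-redex.


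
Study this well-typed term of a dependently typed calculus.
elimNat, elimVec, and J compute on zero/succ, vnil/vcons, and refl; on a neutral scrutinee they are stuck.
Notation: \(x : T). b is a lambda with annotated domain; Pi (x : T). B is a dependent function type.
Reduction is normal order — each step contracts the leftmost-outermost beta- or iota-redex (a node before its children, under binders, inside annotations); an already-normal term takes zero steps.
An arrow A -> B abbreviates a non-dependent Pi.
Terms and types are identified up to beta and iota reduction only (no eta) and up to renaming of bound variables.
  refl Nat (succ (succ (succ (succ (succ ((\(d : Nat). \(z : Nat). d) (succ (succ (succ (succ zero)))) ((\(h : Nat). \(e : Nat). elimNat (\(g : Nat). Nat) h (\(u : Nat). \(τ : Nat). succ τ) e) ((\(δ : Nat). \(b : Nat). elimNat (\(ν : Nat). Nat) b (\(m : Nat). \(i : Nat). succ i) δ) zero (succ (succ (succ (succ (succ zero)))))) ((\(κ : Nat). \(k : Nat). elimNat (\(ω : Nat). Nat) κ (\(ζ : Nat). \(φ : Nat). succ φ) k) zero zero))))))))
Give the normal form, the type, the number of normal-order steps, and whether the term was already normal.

normal form:
  refl Nat (succ (succ (succ (succ (succ (succ (succ (succ (succ zero)))))))))
type:
  Eq Nat (succ (succ (succ (succ (succ (succ (succ (succ (succ zero))))))))) (succ (succ (succ (succ (succ (succ (succ (succ (succ zero)))))))))
reduction steps (normal order): 2
term was already normal: no
first redex: a beta-redex


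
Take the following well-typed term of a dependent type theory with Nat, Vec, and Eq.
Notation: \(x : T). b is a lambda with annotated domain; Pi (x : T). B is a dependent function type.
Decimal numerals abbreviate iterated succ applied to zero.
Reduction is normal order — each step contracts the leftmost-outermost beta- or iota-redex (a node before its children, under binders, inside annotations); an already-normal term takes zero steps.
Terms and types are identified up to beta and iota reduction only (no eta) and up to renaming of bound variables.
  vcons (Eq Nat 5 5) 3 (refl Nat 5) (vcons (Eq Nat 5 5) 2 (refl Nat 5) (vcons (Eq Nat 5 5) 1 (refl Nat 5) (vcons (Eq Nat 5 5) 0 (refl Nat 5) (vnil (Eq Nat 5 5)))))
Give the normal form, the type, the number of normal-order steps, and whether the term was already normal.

reduced normal form:
  vcons (Eq Nat 5 5) 3 (refl Nat 5) (vcons (Eq Nat 5 5) 2 (refl Nat 5) (vcons (Eq Nat 5 5) 1 (refl Nat 5) (vcons (Eq Nat 5 5) 0 (refl Nat 5) (vnil (Eq Nat 5 5)))))
type:
  Vec (Eq Nat 5 5) 4
reduction steps (normal order): 0
already normal: yes


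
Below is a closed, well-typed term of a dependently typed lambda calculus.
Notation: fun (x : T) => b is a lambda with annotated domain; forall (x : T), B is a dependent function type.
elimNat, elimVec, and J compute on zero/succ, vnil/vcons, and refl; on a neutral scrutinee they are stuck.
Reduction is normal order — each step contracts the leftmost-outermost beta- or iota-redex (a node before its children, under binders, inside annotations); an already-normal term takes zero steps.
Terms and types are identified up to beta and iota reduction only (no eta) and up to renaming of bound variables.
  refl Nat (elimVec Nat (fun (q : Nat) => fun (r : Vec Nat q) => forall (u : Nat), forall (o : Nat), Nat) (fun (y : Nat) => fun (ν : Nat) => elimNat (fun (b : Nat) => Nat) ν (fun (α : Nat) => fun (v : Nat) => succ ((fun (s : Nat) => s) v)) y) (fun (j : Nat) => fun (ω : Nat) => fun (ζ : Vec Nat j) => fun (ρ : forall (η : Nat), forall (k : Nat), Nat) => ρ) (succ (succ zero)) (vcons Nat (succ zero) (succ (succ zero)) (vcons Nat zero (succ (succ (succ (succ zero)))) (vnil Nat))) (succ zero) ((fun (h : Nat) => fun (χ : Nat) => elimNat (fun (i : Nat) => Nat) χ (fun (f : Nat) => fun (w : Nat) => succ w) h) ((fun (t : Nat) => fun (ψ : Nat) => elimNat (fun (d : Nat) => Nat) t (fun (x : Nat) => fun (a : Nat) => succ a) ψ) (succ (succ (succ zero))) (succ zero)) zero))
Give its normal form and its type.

normal form:
  refl Nat (succ (succ (succ (succ (succ zero)))))
inferred type:
  Eq Nat (succ (succ (succ (succ (succ zero))))) (succ (succ (succ (succ (succ zero)))))


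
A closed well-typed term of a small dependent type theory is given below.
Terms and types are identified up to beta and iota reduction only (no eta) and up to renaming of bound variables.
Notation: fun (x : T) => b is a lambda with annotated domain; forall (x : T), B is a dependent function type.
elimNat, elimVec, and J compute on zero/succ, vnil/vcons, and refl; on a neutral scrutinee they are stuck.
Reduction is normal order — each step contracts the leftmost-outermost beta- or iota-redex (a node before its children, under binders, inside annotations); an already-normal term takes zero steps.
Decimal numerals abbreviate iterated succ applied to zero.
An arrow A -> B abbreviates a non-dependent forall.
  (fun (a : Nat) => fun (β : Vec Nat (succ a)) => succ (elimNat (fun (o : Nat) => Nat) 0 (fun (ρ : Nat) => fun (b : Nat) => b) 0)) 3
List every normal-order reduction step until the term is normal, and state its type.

normal-order reduction:
  (fun (a : Nat) => fun (β : Vec Nat (succ a)) => succ (elimNat (fun (o : Nat) => Nat) 0 (fun (ρ : Nat) => fun (b : Nat) => b) 0)) 3
  ~> fun (a : Vec Nat 4) => succ (elimNat (fun (β : Nat) => Nat) 0 (fun (o : Nat) => fun (ρ : Nat) => ρ) 0)
  ~> fun (a : Vec Nat 4) => 1
type:
  Vec Nat 4 -> Nat


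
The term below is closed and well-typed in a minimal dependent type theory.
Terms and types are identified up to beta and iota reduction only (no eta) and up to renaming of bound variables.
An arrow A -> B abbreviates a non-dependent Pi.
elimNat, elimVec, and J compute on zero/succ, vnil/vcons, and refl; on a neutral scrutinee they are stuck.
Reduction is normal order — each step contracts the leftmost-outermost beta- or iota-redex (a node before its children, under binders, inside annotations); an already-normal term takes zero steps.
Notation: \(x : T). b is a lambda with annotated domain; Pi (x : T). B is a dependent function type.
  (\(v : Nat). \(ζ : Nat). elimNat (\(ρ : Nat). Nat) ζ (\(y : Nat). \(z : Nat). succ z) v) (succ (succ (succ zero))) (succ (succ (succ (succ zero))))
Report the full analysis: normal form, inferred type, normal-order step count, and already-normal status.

normal form:
  succ (succ (succ (succ (succ (succ (succ zero))))))
the term's type:
  Nat
steps to reach normal form (normal order): 12
term was already normal: no
first contracted redex: a beta-redex


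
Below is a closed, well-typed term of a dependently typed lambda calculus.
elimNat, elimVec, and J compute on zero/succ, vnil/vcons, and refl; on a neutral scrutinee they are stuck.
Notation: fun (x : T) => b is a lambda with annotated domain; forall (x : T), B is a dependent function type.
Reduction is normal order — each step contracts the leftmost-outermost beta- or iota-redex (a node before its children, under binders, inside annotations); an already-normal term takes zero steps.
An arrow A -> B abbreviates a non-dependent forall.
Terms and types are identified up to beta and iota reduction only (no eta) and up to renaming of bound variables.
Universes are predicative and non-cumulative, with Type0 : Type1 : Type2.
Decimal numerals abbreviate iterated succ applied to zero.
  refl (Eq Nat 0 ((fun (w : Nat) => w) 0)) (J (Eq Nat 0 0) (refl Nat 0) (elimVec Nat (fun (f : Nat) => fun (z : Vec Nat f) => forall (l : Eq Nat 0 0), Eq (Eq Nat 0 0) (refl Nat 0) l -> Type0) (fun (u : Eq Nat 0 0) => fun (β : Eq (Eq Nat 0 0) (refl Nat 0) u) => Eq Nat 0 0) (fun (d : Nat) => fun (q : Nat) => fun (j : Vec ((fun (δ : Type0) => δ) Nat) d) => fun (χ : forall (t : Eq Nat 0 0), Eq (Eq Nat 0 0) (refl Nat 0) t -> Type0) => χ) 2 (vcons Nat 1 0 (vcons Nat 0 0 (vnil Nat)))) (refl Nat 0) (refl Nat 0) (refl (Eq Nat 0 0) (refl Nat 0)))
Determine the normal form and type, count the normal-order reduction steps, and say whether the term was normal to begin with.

reduced normal form:
  refl (Eq Nat 0 0) (refl Nat 0)
inferred type:
  Eq (Eq Nat 0 0) (refl Nat 0) (refl Nat 0)
steps to reach normal form (normal order): 2
already normal: no
first contracted redex: a beta-redex


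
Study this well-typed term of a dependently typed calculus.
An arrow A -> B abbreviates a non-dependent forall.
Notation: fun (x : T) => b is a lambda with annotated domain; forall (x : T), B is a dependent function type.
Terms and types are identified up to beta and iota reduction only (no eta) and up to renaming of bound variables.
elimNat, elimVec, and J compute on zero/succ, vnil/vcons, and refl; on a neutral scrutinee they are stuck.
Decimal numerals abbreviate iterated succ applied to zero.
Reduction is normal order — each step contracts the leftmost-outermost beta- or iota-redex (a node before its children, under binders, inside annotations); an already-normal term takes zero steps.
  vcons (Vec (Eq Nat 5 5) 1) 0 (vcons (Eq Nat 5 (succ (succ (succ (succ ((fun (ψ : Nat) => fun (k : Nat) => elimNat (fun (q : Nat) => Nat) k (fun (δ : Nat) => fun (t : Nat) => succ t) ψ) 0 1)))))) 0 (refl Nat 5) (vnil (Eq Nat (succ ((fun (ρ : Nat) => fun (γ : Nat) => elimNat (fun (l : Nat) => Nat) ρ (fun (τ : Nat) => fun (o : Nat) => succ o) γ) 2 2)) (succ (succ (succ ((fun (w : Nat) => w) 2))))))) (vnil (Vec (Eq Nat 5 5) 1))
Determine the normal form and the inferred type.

resulting normal form:
  vcons (Vec (Eq Nat 5 5) 1) 0 (vcons (Eq Nat 5 5) 0 (refl Nat 5) (vnil (Eq Nat 5 5))) (vnil (Vec (Eq Nat 5 5) 1))
type:
  Vec (Vec (Eq Nat 5 5) 1) 1
observation: the term reaches its normal form after 13 normal-order steps.


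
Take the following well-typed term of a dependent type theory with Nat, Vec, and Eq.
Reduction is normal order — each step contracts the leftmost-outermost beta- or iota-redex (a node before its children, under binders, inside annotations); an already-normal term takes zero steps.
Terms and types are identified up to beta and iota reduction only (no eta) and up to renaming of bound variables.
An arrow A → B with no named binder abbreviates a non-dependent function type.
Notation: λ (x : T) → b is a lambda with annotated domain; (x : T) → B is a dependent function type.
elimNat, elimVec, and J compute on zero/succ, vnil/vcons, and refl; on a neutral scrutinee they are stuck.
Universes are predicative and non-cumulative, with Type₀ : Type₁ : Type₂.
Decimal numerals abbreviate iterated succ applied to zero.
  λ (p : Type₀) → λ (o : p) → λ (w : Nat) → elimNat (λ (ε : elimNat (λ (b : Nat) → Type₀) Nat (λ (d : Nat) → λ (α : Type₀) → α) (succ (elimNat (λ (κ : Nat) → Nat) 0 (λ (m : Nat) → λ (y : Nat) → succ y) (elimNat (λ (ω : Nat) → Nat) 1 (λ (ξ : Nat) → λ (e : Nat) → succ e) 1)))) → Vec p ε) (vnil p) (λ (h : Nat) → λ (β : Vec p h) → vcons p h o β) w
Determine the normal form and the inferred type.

normal form:
  λ (p : Type₀) → λ (o : p) → λ (w : Nat) → elimNat (λ (ε : Nat) → Vec p ε) (vnil p) (λ (b : Nat) → λ (d : Vec p b) → vcons p b o d) w
the term's type:
  (p : Type₀) → p → (o : Nat) → Vec p o


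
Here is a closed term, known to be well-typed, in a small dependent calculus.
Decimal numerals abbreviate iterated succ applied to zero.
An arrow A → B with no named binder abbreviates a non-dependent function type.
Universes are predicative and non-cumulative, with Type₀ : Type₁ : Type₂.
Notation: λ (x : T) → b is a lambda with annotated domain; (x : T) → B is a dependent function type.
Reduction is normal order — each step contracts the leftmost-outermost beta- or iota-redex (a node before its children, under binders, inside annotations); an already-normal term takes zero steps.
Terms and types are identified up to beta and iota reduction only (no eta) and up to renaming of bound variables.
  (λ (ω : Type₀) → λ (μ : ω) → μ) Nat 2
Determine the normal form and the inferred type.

reduced normal form:
  2
the term's type:
  Nat
observation: 2 normal-order steps normalize the term, beginning with a beta-redex.


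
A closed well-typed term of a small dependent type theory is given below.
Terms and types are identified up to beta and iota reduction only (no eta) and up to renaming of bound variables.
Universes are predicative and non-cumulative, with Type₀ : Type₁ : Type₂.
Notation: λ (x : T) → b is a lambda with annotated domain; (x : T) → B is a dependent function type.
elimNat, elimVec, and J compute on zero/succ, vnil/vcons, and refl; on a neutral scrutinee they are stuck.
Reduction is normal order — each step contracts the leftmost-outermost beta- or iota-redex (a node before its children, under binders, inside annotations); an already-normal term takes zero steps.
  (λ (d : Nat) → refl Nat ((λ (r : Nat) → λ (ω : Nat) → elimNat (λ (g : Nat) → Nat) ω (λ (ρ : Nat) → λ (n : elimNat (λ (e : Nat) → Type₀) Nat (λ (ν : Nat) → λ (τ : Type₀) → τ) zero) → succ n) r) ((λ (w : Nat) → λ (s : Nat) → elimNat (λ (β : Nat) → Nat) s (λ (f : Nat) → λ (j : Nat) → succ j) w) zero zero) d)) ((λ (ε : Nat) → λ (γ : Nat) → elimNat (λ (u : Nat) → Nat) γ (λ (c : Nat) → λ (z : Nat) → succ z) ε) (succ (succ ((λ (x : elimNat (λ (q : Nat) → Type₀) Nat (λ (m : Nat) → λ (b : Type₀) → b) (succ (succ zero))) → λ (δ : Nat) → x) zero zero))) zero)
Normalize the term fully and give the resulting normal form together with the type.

resulting normal form:
  refl Nat (succ (succ zero))
inferred type:
  Eq Nat (succ (succ zero)) (succ (succ zero))
observation: the term reaches its normal form after 19 normal-order steps.
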